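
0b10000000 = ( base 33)3T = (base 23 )5d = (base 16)80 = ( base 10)128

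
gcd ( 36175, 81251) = 1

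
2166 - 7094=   -  4928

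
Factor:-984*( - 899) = 884616 =2^3*3^1*29^1*31^1*41^1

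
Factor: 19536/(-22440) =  - 2^1*5^( - 1 )*17^ ( - 1)* 37^1 =-74/85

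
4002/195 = 20 + 34/65  =  20.52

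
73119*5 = 365595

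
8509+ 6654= 15163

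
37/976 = 37/976 = 0.04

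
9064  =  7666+1398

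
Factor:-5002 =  - 2^1* 41^1 * 61^1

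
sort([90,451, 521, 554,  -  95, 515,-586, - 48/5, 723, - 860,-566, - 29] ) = [ -860,  -  586 , - 566,-95, - 29, - 48/5,90,451,  515,521, 554,723]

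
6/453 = 2/151= 0.01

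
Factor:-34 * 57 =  - 2^1*3^1*17^1*19^1 = -1938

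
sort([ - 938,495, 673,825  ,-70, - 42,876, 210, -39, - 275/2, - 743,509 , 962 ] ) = [ - 938,  -  743,  -  275/2, - 70, -42,  -  39, 210,495,  509,673,825,876,962 ] 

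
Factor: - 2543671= - 13^1*389^1*503^1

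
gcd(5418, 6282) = 18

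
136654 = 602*227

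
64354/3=21451+1/3 = 21451.33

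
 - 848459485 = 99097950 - 947557435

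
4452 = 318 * 14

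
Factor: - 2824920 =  - 2^3* 3^2 *5^1 *7^1*19^1*59^1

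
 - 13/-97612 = 13/97612=0.00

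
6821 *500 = 3410500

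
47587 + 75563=123150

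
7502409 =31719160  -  24216751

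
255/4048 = 255/4048 = 0.06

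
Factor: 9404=2^2 * 2351^1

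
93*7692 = 715356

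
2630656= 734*3584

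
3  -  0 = 3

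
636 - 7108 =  - 6472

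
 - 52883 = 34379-87262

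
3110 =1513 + 1597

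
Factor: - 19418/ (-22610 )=5^( - 1)*17^( - 1)*73^1  =  73/85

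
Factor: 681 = 3^1*227^1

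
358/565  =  358/565 = 0.63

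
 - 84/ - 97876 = 21/24469= 0.00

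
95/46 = 95/46 = 2.07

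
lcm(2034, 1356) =4068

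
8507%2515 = 962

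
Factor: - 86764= - 2^2*109^1*199^1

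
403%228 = 175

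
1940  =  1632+308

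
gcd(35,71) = 1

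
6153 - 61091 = - 54938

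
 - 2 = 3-5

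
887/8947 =887/8947 = 0.10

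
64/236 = 16/59 = 0.27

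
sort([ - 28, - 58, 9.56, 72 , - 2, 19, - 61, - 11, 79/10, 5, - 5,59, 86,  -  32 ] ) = [ -61, - 58,  -  32,  -  28, - 11, - 5, - 2 , 5, 79/10, 9.56,19, 59,72,  86]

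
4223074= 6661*634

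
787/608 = 787/608 =1.29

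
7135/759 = 9 + 304/759 = 9.40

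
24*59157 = 1419768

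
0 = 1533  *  0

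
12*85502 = 1026024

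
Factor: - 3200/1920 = - 3^(  -  1)*5^1 = - 5/3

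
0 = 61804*0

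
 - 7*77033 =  - 539231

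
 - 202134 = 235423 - 437557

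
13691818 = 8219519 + 5472299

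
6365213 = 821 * 7753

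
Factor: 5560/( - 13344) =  - 5/12 = - 2^( - 2 )*3^( - 1)*5^1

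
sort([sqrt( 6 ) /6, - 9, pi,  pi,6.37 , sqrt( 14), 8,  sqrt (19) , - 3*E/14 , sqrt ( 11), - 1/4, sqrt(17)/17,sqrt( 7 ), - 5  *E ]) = [ - 5*E, - 9, - 3*E/14, - 1/4,sqrt(17) /17,  sqrt (6)/6,  sqrt( 7 ) , pi, pi,sqrt( 11) , sqrt( 14 ) , sqrt(19),  6.37,8]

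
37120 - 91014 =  - 53894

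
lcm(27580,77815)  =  2178820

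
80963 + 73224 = 154187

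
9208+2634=11842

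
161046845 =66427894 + 94618951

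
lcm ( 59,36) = 2124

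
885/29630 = 177/5926 = 0.03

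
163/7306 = 163/7306=0.02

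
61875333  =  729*84877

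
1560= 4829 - 3269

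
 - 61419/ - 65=61419/65 = 944.91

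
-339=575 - 914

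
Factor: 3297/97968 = 2^ ( - 4)*7^1*13^( - 1 )=7/208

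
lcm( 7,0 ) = 0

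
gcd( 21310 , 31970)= 10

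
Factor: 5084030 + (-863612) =2^1*3^1*677^1*1039^1 = 4220418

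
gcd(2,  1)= 1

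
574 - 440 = 134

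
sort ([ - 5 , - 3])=[  -  5, - 3 ]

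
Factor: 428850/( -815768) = -225/428 = - 2^ (  -  2)*3^2 * 5^2*107^(-1)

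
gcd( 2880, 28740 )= 60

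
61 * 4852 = 295972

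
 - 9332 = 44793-54125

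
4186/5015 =4186/5015 = 0.83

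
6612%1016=516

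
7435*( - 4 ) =-29740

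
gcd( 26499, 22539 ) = 33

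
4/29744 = 1/7436=0.00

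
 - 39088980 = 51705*(  -  756 )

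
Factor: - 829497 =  - 3^1* 276499^1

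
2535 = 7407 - 4872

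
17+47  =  64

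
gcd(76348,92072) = 4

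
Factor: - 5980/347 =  - 2^2* 5^1*13^1 *23^1 * 347^( -1) 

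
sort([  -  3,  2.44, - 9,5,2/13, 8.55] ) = [-9, - 3,  2/13, 2.44,  5, 8.55 ] 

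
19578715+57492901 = 77071616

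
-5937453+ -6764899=-12702352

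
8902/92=96 + 35/46= 96.76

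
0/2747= 0  =  0.00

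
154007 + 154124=308131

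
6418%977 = 556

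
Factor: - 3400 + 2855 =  - 5^1* 109^1   =  -545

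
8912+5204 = 14116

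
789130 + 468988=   1258118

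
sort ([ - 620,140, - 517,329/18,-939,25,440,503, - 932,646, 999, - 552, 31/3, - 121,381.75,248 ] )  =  [ - 939, - 932, - 620,  -  552, - 517, - 121,31/3 , 329/18 , 25,  140, 248,  381.75,440, 503 , 646, 999]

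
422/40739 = 422/40739 = 0.01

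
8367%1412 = 1307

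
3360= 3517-157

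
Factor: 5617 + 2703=2^7*5^1*13^1  =  8320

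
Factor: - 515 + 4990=5^2 *179^1 = 4475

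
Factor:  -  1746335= - 5^1*233^1*1499^1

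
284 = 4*71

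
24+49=73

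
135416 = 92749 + 42667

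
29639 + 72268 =101907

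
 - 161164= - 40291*4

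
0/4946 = 0 = 0.00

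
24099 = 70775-46676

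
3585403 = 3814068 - 228665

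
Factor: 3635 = 5^1*727^1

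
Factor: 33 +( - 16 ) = 17=17^1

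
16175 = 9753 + 6422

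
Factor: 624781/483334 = 2^( - 1 )*761^1*821^1*241667^( - 1) 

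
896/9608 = 112/1201 = 0.09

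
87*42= 3654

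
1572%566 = 440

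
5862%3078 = 2784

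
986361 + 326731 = 1313092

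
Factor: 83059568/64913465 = 2^4*5^( - 1) *857^( - 1)*983^1*5281^1*15149^(-1)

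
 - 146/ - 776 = 73/388 = 0.19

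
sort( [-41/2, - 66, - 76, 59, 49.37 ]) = [ - 76 , - 66, - 41/2,49.37,59 ] 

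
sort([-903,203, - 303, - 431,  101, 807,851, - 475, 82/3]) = [ - 903, - 475, - 431, - 303,82/3, 101 , 203, 807, 851 ] 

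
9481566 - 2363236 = 7118330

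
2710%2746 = 2710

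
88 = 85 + 3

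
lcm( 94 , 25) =2350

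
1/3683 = 1/3683= 0.00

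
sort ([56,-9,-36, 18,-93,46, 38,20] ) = [-93, - 36, - 9,18, 20,38, 46, 56] 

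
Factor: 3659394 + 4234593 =7893987 = 3^1*19^2*37^1*197^1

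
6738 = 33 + 6705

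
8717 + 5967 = 14684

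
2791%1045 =701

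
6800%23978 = 6800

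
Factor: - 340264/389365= - 2^3*5^(-1)*43^( - 1) * 1811^( - 1)  *42533^1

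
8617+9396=18013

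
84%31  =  22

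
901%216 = 37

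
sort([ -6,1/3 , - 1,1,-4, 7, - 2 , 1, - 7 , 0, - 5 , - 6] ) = [ - 7, - 6 , - 6, - 5,- 4, - 2, - 1,0, 1/3 , 1,1, 7 ] 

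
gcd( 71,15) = 1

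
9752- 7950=1802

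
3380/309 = 10+290/309 = 10.94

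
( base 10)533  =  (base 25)l8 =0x215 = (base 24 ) m5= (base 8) 1025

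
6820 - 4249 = 2571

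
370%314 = 56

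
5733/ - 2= - 5733/2= - 2866.50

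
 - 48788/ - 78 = 24394/39 = 625.49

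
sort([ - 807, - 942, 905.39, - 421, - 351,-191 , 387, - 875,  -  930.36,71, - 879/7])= [ - 942, - 930.36, - 875,  -  807, - 421, - 351, - 191, - 879/7, 71,387, 905.39]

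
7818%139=34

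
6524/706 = 9 + 85/353 = 9.24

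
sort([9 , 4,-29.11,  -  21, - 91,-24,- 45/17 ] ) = [-91, - 29.11, - 24,-21,-45/17, 4,9 ]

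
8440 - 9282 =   -  842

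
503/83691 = 503/83691 =0.01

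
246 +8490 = 8736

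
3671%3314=357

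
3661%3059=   602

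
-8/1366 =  - 1+ 679/683 = - 0.01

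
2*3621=7242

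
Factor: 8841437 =11^1 *491^1*1637^1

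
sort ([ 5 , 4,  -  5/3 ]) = [ - 5/3 , 4,5]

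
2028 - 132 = 1896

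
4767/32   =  148 + 31/32 = 148.97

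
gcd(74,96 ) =2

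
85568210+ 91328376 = 176896586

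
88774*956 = 84867944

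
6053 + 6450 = 12503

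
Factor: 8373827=7^1*11^1*108751^1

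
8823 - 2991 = 5832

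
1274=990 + 284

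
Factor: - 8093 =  - 8093^1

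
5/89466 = 5/89466 = 0.00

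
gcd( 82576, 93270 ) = 2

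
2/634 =1/317 = 0.00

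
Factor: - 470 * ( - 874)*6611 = 2^2*5^1*11^1 * 19^1*23^1*47^1*601^1=2715666580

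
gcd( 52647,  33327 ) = 483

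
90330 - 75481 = 14849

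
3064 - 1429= 1635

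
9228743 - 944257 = 8284486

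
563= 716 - 153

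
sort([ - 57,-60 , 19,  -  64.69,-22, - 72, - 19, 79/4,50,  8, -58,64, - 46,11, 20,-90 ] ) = [ - 90,  -  72,  -  64.69,  -  60, - 58, - 57, - 46,  -  22, - 19,8,11,19, 79/4,20,50,64] 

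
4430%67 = 8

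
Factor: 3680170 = 2^1*5^1  *13^1 * 28309^1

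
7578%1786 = 434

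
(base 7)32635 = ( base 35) 6oj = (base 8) 20021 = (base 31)8gp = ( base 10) 8209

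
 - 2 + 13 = 11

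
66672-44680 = 21992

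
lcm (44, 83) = 3652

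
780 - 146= 634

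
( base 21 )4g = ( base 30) 3A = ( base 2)1100100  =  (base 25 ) 40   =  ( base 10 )100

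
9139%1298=53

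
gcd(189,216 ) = 27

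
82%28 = 26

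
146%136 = 10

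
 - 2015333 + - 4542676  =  -6558009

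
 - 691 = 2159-2850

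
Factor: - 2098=  -  2^1 * 1049^1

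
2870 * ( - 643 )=- 1845410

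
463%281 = 182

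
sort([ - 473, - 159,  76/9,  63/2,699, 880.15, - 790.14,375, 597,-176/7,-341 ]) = [ - 790.14, - 473 , - 341,-159, - 176/7, 76/9,  63/2,375, 597,699,880.15]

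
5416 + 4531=9947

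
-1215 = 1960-3175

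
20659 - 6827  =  13832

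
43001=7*6143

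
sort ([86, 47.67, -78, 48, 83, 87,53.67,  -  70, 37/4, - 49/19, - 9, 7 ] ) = [-78,-70, -9, - 49/19, 7, 37/4, 47.67,48,53.67, 83,86, 87 ] 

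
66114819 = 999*66181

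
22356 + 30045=52401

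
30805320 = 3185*9672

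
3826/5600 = 1913/2800= 0.68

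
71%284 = 71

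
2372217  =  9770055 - 7397838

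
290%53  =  25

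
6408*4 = 25632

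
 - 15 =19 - 34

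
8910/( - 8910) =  - 1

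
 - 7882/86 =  - 92+15/43 = - 91.65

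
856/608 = 107/76 =1.41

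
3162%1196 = 770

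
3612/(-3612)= - 1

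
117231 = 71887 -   -  45344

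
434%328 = 106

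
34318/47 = 34318/47 = 730.17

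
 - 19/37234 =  - 19/37234 = - 0.00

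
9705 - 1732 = 7973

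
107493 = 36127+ 71366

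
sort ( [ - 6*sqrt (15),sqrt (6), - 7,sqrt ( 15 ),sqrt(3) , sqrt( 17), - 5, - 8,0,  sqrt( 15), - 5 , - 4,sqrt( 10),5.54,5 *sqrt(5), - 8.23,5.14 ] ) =[-6 *sqrt (15 ), - 8.23, - 8, - 7, - 5, - 5, - 4, 0,sqrt(3),sqrt( 6 ), sqrt( 10 ),sqrt(15),  sqrt( 15),sqrt(17),5.14,5.54 , 5 * sqrt( 5 ) ]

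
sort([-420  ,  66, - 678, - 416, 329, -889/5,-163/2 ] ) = [ - 678, - 420,  -  416, - 889/5, - 163/2, 66,329]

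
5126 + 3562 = 8688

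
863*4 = 3452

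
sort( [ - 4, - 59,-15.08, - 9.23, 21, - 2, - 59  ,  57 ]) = [ - 59,- 59, - 15.08, - 9.23 ,-4,-2, 21,57]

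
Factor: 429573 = 3^1 * 17^1 *8423^1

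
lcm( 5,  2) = 10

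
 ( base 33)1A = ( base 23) 1k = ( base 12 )37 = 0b101011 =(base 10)43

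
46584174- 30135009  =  16449165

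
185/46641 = 185/46641 = 0.00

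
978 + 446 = 1424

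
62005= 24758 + 37247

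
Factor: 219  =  3^1 *73^1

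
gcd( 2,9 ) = 1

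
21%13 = 8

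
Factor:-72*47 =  - 3384= - 2^3 *3^2*47^1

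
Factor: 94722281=94722281^1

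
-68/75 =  -68/75 = - 0.91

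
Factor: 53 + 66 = 119 = 7^1*17^1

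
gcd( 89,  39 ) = 1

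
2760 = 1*2760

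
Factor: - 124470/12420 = -2^(-1 )*23^(-1)*461^1  =  -461/46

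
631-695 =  - 64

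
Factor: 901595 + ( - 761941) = 2^1*69827^1 = 139654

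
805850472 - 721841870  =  84008602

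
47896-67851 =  - 19955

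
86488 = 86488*1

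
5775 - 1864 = 3911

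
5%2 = 1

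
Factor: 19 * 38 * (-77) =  - 2^1*7^1*11^1*19^2 = - 55594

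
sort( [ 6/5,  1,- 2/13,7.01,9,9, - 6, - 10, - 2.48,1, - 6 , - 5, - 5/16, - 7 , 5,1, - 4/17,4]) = [ - 10, - 7,-6, - 6, - 5,-2.48 , - 5/16, - 4/17, - 2/13,1,1 , 1,6/5,4, 5,7.01,9,9]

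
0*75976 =0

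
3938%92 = 74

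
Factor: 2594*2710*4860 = 34164536400 = 2^4*3^5*5^2*271^1*1297^1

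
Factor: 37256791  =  11^1*13^1*43^1*73^1*83^1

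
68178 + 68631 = 136809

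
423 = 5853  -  5430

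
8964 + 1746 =10710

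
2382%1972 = 410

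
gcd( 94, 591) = 1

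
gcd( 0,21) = 21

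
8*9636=77088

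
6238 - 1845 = 4393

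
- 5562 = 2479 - 8041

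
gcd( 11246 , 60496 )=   2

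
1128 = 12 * 94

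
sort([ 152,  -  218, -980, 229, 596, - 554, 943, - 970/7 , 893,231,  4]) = [ - 980, - 554, - 218, -970/7, 4, 152,229, 231, 596, 893,943 ] 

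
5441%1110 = 1001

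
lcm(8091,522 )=16182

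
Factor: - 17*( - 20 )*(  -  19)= - 2^2*5^1*17^1*19^1 = - 6460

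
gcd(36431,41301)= 1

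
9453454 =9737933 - 284479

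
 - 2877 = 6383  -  9260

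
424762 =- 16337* ( - 26)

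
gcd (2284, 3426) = 1142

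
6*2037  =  12222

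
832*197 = 163904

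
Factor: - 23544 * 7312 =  - 172153728 =- 2^7*3^3*109^1*457^1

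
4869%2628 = 2241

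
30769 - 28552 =2217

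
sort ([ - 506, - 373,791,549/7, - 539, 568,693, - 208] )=[ - 539, - 506,-373,  -  208, 549/7, 568,693, 791 ]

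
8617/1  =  8617 = 8617.00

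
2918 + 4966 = 7884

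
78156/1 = 78156 = 78156.00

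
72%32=8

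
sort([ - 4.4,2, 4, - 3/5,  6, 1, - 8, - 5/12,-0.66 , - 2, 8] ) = [ - 8, - 4.4, - 2, - 0.66, - 3/5, - 5/12,1 , 2,4,6, 8 ]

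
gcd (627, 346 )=1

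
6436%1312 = 1188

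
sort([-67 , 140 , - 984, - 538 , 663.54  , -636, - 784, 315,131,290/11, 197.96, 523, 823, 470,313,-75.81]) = [-984, - 784, - 636,-538, - 75.81,  -  67,290/11, 131, 140,  197.96,313 , 315 , 470,523,663.54,  823 ]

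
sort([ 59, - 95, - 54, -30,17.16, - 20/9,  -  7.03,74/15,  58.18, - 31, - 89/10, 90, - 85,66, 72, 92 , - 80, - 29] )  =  [- 95, - 85, - 80, - 54, - 31,  -  30, - 29,-89/10 ,-7.03, - 20/9, 74/15, 17.16,58.18, 59, 66,72, 90, 92]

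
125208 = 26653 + 98555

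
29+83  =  112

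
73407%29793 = 13821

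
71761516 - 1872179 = 69889337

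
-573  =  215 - 788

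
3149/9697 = 3149/9697 = 0.32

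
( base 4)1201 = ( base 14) 6d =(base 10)97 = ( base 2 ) 1100001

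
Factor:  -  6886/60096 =-11/96 = - 2^( - 5)*3^(  -  1)*11^1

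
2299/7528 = 2299/7528 = 0.31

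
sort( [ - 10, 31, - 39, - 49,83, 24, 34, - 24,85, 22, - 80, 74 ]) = [ - 80, - 49, - 39, - 24, - 10, 22, 24,31 , 34, 74, 83, 85 ]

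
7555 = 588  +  6967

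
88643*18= 1595574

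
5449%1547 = 808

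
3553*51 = 181203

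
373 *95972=35797556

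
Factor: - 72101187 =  - 3^2 * 83^1*263^1*367^1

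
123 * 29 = 3567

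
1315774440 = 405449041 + 910325399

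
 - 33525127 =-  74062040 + 40536913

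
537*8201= 4403937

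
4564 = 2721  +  1843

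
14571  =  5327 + 9244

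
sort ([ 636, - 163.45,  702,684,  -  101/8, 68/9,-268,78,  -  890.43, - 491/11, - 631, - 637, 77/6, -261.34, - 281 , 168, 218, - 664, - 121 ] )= [ - 890.43,  -  664, - 637, - 631, - 281,  -  268, - 261.34, - 163.45,- 121 , - 491/11, - 101/8,68/9,77/6 , 78,168, 218,636, 684,702 ]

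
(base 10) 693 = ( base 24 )14L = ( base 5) 10233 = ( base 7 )2010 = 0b1010110101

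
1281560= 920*1393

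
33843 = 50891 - 17048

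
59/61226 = 59/61226= 0.00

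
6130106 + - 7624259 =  - 1494153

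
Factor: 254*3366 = 2^2* 3^2*11^1 * 17^1 * 127^1 = 854964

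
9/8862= 3/2954=   0.00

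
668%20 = 8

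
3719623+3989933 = 7709556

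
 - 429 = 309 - 738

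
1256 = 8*157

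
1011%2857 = 1011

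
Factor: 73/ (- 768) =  - 2^( - 8)*3^(-1)* 73^1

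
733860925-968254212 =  - 234393287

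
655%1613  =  655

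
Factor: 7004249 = 7^1* 101^1*9907^1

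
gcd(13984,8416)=32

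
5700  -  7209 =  - 1509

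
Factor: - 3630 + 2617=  - 1013^1 = - 1013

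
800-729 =71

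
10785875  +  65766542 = 76552417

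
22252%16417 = 5835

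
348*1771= 616308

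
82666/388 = 41333/194 = 213.06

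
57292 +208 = 57500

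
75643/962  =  78 + 607/962= 78.63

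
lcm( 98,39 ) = 3822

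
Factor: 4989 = 3^1*1663^1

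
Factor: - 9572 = -2^2 * 2393^1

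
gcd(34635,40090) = 5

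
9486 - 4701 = 4785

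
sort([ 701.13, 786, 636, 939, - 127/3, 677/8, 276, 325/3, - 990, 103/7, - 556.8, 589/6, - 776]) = [  -  990, - 776, - 556.8, - 127/3, 103/7,677/8, 589/6, 325/3, 276,636,701.13, 786,939 ] 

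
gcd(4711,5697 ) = 1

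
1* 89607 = 89607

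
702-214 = 488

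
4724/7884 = 1181/1971=0.60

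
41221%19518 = 2185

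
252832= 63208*4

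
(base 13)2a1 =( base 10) 469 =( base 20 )139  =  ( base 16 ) 1D5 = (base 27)HA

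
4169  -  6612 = -2443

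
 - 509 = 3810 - 4319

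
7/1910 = 7/1910= 0.00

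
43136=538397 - 495261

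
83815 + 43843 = 127658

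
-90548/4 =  - 22637 = -22637.00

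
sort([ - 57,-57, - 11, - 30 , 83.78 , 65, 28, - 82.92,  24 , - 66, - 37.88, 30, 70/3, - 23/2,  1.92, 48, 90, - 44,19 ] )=[ - 82.92, - 66, - 57, -57, -44, - 37.88,-30,-23/2, - 11 , 1.92, 19, 70/3,24, 28, 30, 48, 65,83.78, 90 ]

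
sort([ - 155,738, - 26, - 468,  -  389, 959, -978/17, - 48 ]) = [ - 468, - 389, - 155, -978/17, - 48 , - 26,738, 959 ]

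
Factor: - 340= - 2^2*5^1 *17^1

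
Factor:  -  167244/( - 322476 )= 181/349 = 181^1*349^(  -  1) 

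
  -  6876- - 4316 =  - 2560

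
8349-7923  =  426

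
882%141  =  36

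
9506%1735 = 831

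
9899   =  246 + 9653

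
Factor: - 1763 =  - 41^1 * 43^1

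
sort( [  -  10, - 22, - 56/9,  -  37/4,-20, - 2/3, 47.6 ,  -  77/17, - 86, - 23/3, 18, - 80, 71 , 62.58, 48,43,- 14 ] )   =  [  -  86,  -  80, - 22, - 20, - 14 ,-10,  -  37/4, - 23/3, - 56/9,  -  77/17, - 2/3,18,43,47.6, 48, 62.58,71 ]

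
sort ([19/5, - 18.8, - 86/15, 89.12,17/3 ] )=[  -  18.8,-86/15,19/5,17/3, 89.12] 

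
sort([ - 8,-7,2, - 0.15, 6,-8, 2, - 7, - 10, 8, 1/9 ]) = [ - 10, - 8 ,-8,- 7, - 7,-0.15, 1/9,2, 2, 6,8 ]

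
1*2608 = 2608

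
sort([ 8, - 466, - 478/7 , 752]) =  [ -466, - 478/7,8 , 752]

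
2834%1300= 234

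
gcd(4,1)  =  1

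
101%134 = 101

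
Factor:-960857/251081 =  - 17^1*29^1*1949^1*251081^( - 1)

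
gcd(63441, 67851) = 63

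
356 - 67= 289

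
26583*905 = 24057615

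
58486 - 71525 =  -13039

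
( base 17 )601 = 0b11011000111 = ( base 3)2101021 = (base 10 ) 1735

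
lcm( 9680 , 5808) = 29040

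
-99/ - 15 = 6 + 3/5= 6.60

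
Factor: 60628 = 2^2*23^1*659^1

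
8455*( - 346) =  - 2925430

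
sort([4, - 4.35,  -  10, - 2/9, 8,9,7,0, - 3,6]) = [ - 10, - 4.35, - 3, - 2/9, 0,4 , 6,7,8,9 ]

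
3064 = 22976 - 19912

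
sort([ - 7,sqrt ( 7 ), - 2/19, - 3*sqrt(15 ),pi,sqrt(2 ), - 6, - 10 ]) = [-3*sqrt( 15), - 10, - 7, - 6,  -  2/19,sqrt ( 2),sqrt (7 ),  pi] 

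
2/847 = 2/847 = 0.00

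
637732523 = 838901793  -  201169270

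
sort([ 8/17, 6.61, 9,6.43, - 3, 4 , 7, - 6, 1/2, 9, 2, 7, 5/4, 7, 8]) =[ - 6,  -  3,8/17, 1/2,5/4,2 , 4, 6.43, 6.61,7,7, 7, 8, 9, 9] 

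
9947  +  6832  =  16779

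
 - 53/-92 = 53/92  =  0.58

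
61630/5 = 12326 = 12326.00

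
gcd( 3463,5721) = 1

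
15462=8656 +6806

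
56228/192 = 14057/48 = 292.85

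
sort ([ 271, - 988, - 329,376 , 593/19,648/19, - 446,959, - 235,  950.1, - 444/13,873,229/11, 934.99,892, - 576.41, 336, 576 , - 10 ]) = [-988, - 576.41, - 446,-329,-235, - 444/13, - 10, 229/11,  593/19, 648/19,  271,336, 376, 576, 873,892,934.99, 950.1, 959] 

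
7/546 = 1/78 = 0.01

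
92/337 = 92/337 = 0.27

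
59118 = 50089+9029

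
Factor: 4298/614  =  7= 7^1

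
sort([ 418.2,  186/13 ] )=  [186/13,418.2] 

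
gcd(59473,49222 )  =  1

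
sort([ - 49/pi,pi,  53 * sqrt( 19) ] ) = [ - 49/pi,pi, 53*sqrt(19)] 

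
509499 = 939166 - 429667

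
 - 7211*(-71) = 511981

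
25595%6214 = 739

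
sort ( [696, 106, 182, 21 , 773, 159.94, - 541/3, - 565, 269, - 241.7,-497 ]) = [ - 565 ,-497, - 241.7,-541/3,  21, 106,159.94, 182, 269, 696, 773] 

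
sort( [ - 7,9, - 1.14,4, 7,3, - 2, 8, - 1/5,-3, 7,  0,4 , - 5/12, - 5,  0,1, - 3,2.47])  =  [-7 , -5 , - 3, - 3 , - 2 , - 1.14,-5/12,-1/5,  0,0,1 , 2.47, 3, 4,4, 7,7, 8  ,  9] 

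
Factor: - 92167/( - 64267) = 7^(- 1)*37^1*47^1*53^1*9181^( - 1) 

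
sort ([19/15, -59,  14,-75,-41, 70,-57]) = [ - 75,  -  59, - 57, - 41,  19/15,14, 70]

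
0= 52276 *0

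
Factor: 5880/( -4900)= -6/5 = - 2^1*3^1*5^(  -  1)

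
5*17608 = 88040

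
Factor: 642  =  2^1*3^1*107^1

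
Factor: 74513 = 269^1*277^1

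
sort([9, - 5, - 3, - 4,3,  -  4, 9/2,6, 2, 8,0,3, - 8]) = [ - 8, - 5,  -  4, - 4, - 3,  0,2, 3,3,  9/2,6, 8, 9]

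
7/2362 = 7/2362 = 0.00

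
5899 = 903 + 4996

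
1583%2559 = 1583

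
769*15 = 11535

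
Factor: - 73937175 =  - 3^1*5^2 * 13^1*75833^1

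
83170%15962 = 3360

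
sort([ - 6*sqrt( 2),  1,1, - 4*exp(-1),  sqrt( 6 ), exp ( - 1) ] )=[ - 6*sqrt(2 ), - 4 * exp ( - 1 ),  exp(  -  1),1,1,sqrt( 6 ) ] 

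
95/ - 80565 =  - 19/16113 = - 0.00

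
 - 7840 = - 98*80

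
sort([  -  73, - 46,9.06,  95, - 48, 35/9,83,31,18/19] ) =[-73, -48,-46,18/19,35/9, 9.06,31, 83,95] 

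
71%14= 1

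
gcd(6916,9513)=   7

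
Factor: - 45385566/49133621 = - 2^1*3^1*17^( - 1)*19^1*41^( - 1) * 157^( - 1 )* 449^(-1)*398119^1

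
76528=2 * 38264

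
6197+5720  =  11917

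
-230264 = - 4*57566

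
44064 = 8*5508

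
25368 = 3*8456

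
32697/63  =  519   =  519.00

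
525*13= 6825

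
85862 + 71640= 157502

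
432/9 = 48 = 48.00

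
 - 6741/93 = -2247/31 = -  72.48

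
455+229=684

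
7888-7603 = 285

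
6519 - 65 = 6454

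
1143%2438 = 1143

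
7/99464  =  7/99464=0.00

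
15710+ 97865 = 113575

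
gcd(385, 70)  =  35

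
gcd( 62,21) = 1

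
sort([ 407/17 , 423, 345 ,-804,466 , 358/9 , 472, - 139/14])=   [ - 804, - 139/14,407/17, 358/9, 345,423, 466, 472]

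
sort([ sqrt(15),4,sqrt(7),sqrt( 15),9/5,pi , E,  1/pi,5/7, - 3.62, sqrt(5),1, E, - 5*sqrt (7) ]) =[ - 5*sqrt(7), - 3.62,  1/pi,5/7, 1, 9/5,  sqrt ( 5),sqrt( 7),E,E,pi,  sqrt( 15),sqrt( 15), 4]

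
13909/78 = 13909/78 =178.32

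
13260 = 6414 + 6846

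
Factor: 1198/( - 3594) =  - 3^( - 1)=- 1/3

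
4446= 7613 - 3167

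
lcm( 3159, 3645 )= 47385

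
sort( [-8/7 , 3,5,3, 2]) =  [ - 8/7,2, 3,3, 5]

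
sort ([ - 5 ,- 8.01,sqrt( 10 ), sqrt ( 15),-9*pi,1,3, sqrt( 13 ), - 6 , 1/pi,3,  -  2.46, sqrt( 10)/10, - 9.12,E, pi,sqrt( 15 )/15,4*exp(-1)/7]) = [ - 9*pi, - 9.12,-8.01, - 6,-5, - 2.46,4 * exp( - 1)/7, sqrt( 15) /15,sqrt(10)/10,1/pi,1,E,3,3, pi,sqrt( 10) , sqrt(13),  sqrt( 15)]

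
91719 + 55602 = 147321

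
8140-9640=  - 1500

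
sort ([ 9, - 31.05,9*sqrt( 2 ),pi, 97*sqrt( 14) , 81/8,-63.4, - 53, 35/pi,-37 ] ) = [ - 63.4, - 53,-37,-31.05, pi, 9, 81/8, 35/pi , 9*sqrt( 2 ),  97*sqrt(14 ) ]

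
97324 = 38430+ 58894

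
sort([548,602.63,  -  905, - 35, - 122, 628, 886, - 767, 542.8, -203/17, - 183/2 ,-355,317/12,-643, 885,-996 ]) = [ - 996, - 905, - 767 , - 643, - 355, - 122, - 183/2, - 35 ,-203/17, 317/12, 542.8,548,602.63, 628,885, 886] 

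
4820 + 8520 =13340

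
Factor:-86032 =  - 2^4*19^1* 283^1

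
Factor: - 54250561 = - 29^1 * 1870709^1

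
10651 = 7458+3193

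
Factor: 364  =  2^2*7^1 * 13^1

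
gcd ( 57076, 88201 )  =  1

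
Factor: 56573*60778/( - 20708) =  - 1719196897/10354 = - 2^(-1)*11^1*31^( - 1)*37^1* 139^1*167^(- 1 )*30389^1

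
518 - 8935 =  - 8417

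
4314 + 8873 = 13187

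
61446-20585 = 40861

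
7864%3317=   1230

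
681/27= 25+2/9  =  25.22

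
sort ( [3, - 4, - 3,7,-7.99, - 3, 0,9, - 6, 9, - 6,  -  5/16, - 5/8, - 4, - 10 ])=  [ - 10, - 7.99, - 6, - 6, - 4 , -4,-3, - 3, - 5/8,-5/16, 0, 3, 7, 9,9]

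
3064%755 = 44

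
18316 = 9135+9181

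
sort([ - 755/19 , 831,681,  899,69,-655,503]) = [ - 655,-755/19,  69 , 503,681,  831, 899 ] 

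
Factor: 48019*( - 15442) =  - 2^1*7^1*31^1 * 1103^1 * 1549^1 = - 741509398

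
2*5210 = 10420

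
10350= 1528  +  8822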